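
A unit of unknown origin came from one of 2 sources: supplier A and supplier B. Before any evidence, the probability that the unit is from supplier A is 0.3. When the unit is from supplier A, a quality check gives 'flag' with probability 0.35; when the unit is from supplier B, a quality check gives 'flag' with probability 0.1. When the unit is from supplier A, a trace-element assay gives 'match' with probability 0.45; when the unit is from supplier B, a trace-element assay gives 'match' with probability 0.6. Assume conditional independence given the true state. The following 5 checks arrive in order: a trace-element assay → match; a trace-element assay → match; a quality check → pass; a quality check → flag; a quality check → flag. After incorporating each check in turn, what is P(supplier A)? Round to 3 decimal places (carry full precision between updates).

After a trace-element assay='match': P(supplier A) = 0.45·0.3000 / (0.45·0.3000 + 0.6·0.7000) ≈ 0.2432
After a trace-element assay='match': P(supplier A) = 0.45·0.2432 / (0.45·0.2432 + 0.6·0.7568) ≈ 0.1942
After a quality check='pass': P(supplier A) = 0.65·0.1942 / (0.65·0.1942 + 0.9·0.8058) ≈ 0.1483
After a quality check='flag': P(supplier A) = 0.35·0.1483 / (0.35·0.1483 + 0.1·0.8517) ≈ 0.3786
After a quality check='flag': P(supplier A) = 0.35·0.3786 / (0.35·0.3786 + 0.1·0.6214) ≈ 0.6808

0.681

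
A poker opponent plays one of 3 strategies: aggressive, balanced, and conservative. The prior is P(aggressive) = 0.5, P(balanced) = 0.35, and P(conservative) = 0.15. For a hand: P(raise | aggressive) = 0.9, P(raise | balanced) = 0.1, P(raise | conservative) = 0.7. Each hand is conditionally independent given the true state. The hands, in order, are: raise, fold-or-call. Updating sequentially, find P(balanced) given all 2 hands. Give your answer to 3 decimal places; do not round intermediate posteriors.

0.292

Apply Bayes' rule sequentially, carrying P(balanced) forward.
After 'raise': normaliser = 0.9·0.5000 + 0.1·0.3500 + 0.7·0.1500; P(aggressive) ≈ 0.7627, P(balanced) ≈ 0.0593, P(conservative) ≈ 0.1780
After 'fold-or-call': normaliser = 0.1·0.7627 + 0.9·0.0593 + 0.3·0.1780; P(aggressive) ≈ 0.4167, P(balanced) ≈ 0.2917, P(conservative) ≈ 0.2917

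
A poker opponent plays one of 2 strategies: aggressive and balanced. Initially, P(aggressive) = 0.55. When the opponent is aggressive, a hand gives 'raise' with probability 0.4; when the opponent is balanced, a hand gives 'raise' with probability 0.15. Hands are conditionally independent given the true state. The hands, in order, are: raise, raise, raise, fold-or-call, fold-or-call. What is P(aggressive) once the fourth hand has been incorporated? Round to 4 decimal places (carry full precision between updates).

Each posterior becomes the prior for the next update.
After 'raise': P(aggressive) = 0.4·0.5500 / (0.4·0.5500 + 0.15·0.4500) ≈ 0.7652
After 'raise': P(aggressive) = 0.4·0.7652 / (0.4·0.7652 + 0.15·0.2348) ≈ 0.8968
After 'raise': P(aggressive) = 0.4·0.8968 / (0.4·0.8968 + 0.15·0.1032) ≈ 0.9586
After 'fold-or-call': P(aggressive) = 0.6·0.9586 / (0.6·0.9586 + 0.85·0.0414) ≈ 0.9424

0.9424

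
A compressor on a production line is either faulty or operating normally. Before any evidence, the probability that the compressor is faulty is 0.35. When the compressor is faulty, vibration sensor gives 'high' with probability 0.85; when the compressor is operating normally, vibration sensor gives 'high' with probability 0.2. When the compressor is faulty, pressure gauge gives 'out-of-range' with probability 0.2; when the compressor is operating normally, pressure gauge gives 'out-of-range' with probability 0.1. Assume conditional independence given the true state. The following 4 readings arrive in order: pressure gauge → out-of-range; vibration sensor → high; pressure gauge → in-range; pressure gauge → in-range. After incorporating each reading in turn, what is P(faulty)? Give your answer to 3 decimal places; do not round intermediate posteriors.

0.783

Apply Bayes' rule sequentially, carrying P(faulty) forward.
After pressure gauge='out-of-range': P(faulty) = 0.2·0.3500 / (0.2·0.3500 + 0.1·0.6500) ≈ 0.5185
After vibration sensor='high': P(faulty) = 0.85·0.5185 / (0.85·0.5185 + 0.2·0.4815) ≈ 0.8207
After pressure gauge='in-range': P(faulty) = 0.8·0.8207 / (0.8·0.8207 + 0.9·0.1793) ≈ 0.8027
After pressure gauge='in-range': P(faulty) = 0.8·0.8027 / (0.8·0.8027 + 0.9·0.1973) ≈ 0.7834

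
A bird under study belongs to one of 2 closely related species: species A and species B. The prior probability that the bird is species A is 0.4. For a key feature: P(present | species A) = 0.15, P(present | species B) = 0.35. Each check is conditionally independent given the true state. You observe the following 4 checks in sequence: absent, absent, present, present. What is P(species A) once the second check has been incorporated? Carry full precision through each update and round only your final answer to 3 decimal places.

0.533

After 'absent': P(species A) = 0.85·0.4000 / (0.85·0.4000 + 0.65·0.6000) ≈ 0.4658
After 'absent': P(species A) = 0.85·0.4658 / (0.85·0.4658 + 0.65·0.5342) ≈ 0.5327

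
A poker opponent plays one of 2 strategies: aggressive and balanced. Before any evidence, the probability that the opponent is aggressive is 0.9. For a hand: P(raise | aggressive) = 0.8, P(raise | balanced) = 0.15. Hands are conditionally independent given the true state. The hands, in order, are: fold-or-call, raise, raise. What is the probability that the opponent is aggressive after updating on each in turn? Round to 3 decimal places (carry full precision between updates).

After 'fold-or-call': P(aggressive) = 0.2·0.9000 / (0.2·0.9000 + 0.85·0.1000) ≈ 0.6792
After 'raise': P(aggressive) = 0.8·0.6792 / (0.8·0.6792 + 0.15·0.3208) ≈ 0.9187
After 'raise': P(aggressive) = 0.8·0.9187 / (0.8·0.9187 + 0.15·0.0813) ≈ 0.9837

0.984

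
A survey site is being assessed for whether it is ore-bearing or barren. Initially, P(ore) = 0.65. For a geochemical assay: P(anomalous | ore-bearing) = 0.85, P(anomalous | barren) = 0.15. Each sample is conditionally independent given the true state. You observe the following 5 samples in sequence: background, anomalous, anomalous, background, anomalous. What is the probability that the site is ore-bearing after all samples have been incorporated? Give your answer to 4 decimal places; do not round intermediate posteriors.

0.9132

After 'background': P(ore) = 0.15·0.6500 / (0.15·0.6500 + 0.85·0.3500) ≈ 0.2468
After 'anomalous': P(ore) = 0.85·0.2468 / (0.85·0.2468 + 0.15·0.7532) ≈ 0.6500
After 'anomalous': P(ore) = 0.85·0.6500 / (0.85·0.6500 + 0.15·0.3500) ≈ 0.9132
After 'background': P(ore) = 0.15·0.9132 / (0.15·0.9132 + 0.85·0.0868) ≈ 0.6500
After 'anomalous': P(ore) = 0.85·0.6500 / (0.85·0.6500 + 0.15·0.3500) ≈ 0.9132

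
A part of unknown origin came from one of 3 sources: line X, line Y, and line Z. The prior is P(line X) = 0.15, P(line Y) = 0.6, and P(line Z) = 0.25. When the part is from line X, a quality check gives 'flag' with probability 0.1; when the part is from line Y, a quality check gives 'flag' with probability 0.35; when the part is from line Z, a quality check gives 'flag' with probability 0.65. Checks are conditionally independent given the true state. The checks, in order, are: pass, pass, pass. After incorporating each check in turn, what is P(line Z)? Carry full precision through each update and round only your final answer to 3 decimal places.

Apply Bayes' rule sequentially, carrying P(line Z) forward.
After 'pass': normaliser = 0.9·0.1500 + 0.65·0.6000 + 0.35·0.2500; P(line X) ≈ 0.2204, P(line Y) ≈ 0.6367, P(line Z) ≈ 0.1429
After 'pass': normaliser = 0.9·0.2204 + 0.65·0.6367 + 0.35·0.1429; P(line X) ≈ 0.2995, P(line Y) ≈ 0.6250, P(line Z) ≈ 0.0755
After 'pass': normaliser = 0.9·0.2995 + 0.65·0.6250 + 0.35·0.0755; P(line X) ≈ 0.3839, P(line Y) ≈ 0.5785, P(line Z) ≈ 0.0376

0.038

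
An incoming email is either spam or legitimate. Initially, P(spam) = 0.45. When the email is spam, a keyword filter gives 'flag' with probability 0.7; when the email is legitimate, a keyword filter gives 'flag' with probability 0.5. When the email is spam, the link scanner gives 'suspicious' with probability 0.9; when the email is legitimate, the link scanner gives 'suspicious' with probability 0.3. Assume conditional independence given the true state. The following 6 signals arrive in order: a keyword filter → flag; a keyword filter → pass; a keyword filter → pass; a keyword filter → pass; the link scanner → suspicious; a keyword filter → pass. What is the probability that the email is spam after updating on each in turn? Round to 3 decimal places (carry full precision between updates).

After a keyword filter='flag': P(spam) = 0.7·0.4500 / (0.7·0.4500 + 0.5·0.5500) ≈ 0.5339
After a keyword filter='pass': P(spam) = 0.3·0.5339 / (0.3·0.5339 + 0.5·0.4661) ≈ 0.4073
After a keyword filter='pass': P(spam) = 0.3·0.4073 / (0.3·0.4073 + 0.5·0.5927) ≈ 0.2920
After a keyword filter='pass': P(spam) = 0.3·0.2920 / (0.3·0.2920 + 0.5·0.7080) ≈ 0.1983
After the link scanner='suspicious': P(spam) = 0.9·0.1983 / (0.9·0.1983 + 0.3·0.8017) ≈ 0.4260
After a keyword filter='pass': P(spam) = 0.3·0.4260 / (0.3·0.4260 + 0.5·0.5740) ≈ 0.3081

0.308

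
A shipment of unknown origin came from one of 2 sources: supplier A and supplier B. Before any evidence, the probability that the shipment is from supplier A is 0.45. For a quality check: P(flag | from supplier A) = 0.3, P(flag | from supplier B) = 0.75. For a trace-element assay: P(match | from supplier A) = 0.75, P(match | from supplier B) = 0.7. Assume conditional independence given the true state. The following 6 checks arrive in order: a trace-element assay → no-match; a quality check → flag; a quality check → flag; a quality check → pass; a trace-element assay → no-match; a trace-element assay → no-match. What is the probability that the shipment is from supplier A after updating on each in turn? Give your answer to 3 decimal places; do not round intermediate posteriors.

After a trace-element assay='no-match': P(supplier A) = 0.25·0.4500 / (0.25·0.4500 + 0.3·0.5500) ≈ 0.4054
After a quality check='flag': P(supplier A) = 0.3·0.4054 / (0.3·0.4054 + 0.75·0.5946) ≈ 0.2143
After a quality check='flag': P(supplier A) = 0.3·0.2143 / (0.3·0.2143 + 0.75·0.7857) ≈ 0.0984
After a quality check='pass': P(supplier A) = 0.7·0.0984 / (0.7·0.0984 + 0.25·0.9016) ≈ 0.2340
After a trace-element assay='no-match': P(supplier A) = 0.25·0.2340 / (0.25·0.2340 + 0.3·0.7660) ≈ 0.2029
After a trace-element assay='no-match': P(supplier A) = 0.25·0.2029 / (0.25·0.2029 + 0.3·0.7971) ≈ 0.1750

0.175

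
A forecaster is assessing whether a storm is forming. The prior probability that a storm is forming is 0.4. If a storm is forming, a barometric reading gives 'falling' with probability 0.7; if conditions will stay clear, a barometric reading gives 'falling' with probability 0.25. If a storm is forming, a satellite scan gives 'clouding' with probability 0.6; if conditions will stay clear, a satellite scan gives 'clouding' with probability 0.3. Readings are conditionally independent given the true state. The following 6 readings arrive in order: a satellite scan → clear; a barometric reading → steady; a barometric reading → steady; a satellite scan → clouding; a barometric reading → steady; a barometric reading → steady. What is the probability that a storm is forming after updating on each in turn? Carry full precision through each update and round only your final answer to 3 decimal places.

0.019

Apply Bayes' rule sequentially, carrying P(storm) forward.
After a satellite scan='clear': P(storm) = 0.4·0.4000 / (0.4·0.4000 + 0.7·0.6000) ≈ 0.2759
After a barometric reading='steady': P(storm) = 0.3·0.2759 / (0.3·0.2759 + 0.75·0.7241) ≈ 0.1322
After a barometric reading='steady': P(storm) = 0.3·0.1322 / (0.3·0.1322 + 0.75·0.8678) ≈ 0.0575
After a satellite scan='clouding': P(storm) = 0.6·0.0575 / (0.6·0.0575 + 0.3·0.9425) ≈ 0.1087
After a barometric reading='steady': P(storm) = 0.3·0.1087 / (0.3·0.1087 + 0.75·0.8913) ≈ 0.0465
After a barometric reading='steady': P(storm) = 0.3·0.0465 / (0.3·0.0465 + 0.75·0.9535) ≈ 0.0191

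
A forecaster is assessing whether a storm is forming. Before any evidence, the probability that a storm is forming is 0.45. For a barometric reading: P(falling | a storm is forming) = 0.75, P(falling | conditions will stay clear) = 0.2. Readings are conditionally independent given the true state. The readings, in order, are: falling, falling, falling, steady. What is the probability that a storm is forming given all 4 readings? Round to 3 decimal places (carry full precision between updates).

After 'falling': P(storm) = 0.75·0.4500 / (0.75·0.4500 + 0.2·0.5500) ≈ 0.7542
After 'falling': P(storm) = 0.75·0.7542 / (0.75·0.7542 + 0.2·0.2458) ≈ 0.9200
After 'falling': P(storm) = 0.75·0.9200 / (0.75·0.9200 + 0.2·0.0800) ≈ 0.9773
After 'steady': P(storm) = 0.25·0.9773 / (0.25·0.9773 + 0.8·0.0227) ≈ 0.9310

0.931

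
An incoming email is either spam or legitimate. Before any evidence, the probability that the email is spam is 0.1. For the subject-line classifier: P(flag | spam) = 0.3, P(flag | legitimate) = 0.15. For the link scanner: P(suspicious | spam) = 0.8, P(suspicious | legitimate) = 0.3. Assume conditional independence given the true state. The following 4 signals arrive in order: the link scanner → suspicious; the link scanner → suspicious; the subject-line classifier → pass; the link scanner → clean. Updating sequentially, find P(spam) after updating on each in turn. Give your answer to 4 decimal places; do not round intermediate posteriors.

0.1568

After the link scanner='suspicious': P(spam) = 0.8·0.1000 / (0.8·0.1000 + 0.3·0.9000) ≈ 0.2286
After the link scanner='suspicious': P(spam) = 0.8·0.2286 / (0.8·0.2286 + 0.3·0.7714) ≈ 0.4414
After the subject-line classifier='pass': P(spam) = 0.7·0.4414 / (0.7·0.4414 + 0.85·0.5586) ≈ 0.3942
After the link scanner='clean': P(spam) = 0.2·0.3942 / (0.2·0.3942 + 0.7·0.6058) ≈ 0.1568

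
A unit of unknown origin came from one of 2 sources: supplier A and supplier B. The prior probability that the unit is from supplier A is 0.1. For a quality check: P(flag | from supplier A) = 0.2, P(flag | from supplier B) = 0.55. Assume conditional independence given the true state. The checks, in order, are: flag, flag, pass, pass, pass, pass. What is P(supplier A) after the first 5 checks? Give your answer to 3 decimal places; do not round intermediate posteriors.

0.076

After 'flag': P(supplier A) = 0.2·0.1000 / (0.2·0.1000 + 0.55·0.9000) ≈ 0.0388
After 'flag': P(supplier A) = 0.2·0.0388 / (0.2·0.0388 + 0.55·0.9612) ≈ 0.0145
After 'pass': P(supplier A) = 0.8·0.0145 / (0.8·0.0145 + 0.45·0.9855) ≈ 0.0255
After 'pass': P(supplier A) = 0.8·0.0255 / (0.8·0.0255 + 0.45·0.9745) ≈ 0.0444
After 'pass': P(supplier A) = 0.8·0.0444 / (0.8·0.0444 + 0.45·0.9556) ≈ 0.0763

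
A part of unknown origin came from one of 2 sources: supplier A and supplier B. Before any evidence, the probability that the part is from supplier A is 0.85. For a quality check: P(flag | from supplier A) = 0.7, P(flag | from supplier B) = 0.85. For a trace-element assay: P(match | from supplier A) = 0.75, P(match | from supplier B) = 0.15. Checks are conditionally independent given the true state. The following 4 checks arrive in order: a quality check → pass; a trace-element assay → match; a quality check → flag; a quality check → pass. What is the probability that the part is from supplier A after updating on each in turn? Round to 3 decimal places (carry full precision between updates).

After a quality check='pass': P(supplier A) = 0.3·0.8500 / (0.3·0.8500 + 0.15·0.1500) ≈ 0.9189
After a trace-element assay='match': P(supplier A) = 0.75·0.9189 / (0.75·0.9189 + 0.15·0.0811) ≈ 0.9827
After a quality check='flag': P(supplier A) = 0.7·0.9827 / (0.7·0.9827 + 0.85·0.0173) ≈ 0.9790
After a quality check='pass': P(supplier A) = 0.3·0.9790 / (0.3·0.9790 + 0.15·0.0210) ≈ 0.9894

0.989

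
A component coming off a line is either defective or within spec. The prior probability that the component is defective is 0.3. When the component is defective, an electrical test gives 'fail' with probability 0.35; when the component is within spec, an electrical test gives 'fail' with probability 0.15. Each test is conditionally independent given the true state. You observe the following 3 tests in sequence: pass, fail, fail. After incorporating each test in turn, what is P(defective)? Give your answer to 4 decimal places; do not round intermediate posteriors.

After 'pass': P(defective) = 0.65·0.3000 / (0.65·0.3000 + 0.85·0.7000) ≈ 0.2468
After 'fail': P(defective) = 0.35·0.2468 / (0.35·0.2468 + 0.15·0.7532) ≈ 0.4333
After 'fail': P(defective) = 0.35·0.4333 / (0.35·0.4333 + 0.15·0.5667) ≈ 0.6408

0.6408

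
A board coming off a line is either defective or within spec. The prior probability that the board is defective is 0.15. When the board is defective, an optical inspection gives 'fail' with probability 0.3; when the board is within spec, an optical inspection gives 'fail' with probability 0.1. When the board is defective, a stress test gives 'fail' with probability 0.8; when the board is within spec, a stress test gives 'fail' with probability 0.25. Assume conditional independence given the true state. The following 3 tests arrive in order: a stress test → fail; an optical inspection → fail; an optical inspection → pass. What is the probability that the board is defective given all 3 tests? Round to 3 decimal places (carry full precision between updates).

After a stress test='fail': P(defective) = 0.8·0.1500 / (0.8·0.1500 + 0.25·0.8500) ≈ 0.3609
After an optical inspection='fail': P(defective) = 0.3·0.3609 / (0.3·0.3609 + 0.1·0.6391) ≈ 0.6288
After an optical inspection='pass': P(defective) = 0.7·0.6288 / (0.7·0.6288 + 0.9·0.3712) ≈ 0.5685

0.569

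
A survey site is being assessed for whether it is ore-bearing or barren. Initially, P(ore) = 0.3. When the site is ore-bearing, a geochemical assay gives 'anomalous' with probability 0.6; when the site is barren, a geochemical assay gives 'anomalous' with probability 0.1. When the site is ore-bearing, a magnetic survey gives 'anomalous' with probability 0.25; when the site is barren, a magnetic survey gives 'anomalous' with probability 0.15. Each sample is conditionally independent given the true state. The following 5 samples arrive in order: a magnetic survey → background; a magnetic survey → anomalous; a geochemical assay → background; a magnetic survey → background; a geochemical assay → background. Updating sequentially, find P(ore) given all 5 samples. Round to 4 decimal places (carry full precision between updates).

After a magnetic survey='background': P(ore) = 0.75·0.3000 / (0.75·0.3000 + 0.85·0.7000) ≈ 0.2744
After a magnetic survey='anomalous': P(ore) = 0.25·0.2744 / (0.25·0.2744 + 0.15·0.7256) ≈ 0.3866
After a geochemical assay='background': P(ore) = 0.4·0.3866 / (0.4·0.3866 + 0.9·0.6134) ≈ 0.2188
After a magnetic survey='background': P(ore) = 0.75·0.2188 / (0.75·0.2188 + 0.85·0.7812) ≈ 0.1982
After a geochemical assay='background': P(ore) = 0.4·0.1982 / (0.4·0.1982 + 0.9·0.8018) ≈ 0.0990

0.0990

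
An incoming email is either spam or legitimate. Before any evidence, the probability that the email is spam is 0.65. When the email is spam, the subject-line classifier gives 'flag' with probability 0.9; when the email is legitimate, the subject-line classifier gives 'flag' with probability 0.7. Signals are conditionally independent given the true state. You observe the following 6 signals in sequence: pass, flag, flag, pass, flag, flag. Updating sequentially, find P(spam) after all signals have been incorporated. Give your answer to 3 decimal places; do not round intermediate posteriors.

0.361

After 'pass': P(spam) = 0.1·0.6500 / (0.1·0.6500 + 0.3·0.3500) ≈ 0.3824
After 'flag': P(spam) = 0.9·0.3824 / (0.9·0.3824 + 0.7·0.6176) ≈ 0.4432
After 'flag': P(spam) = 0.9·0.4432 / (0.9·0.4432 + 0.7·0.5568) ≈ 0.5058
After 'pass': P(spam) = 0.1·0.5058 / (0.1·0.5058 + 0.3·0.4942) ≈ 0.2543
After 'flag': P(spam) = 0.9·0.2543 / (0.9·0.2543 + 0.7·0.7457) ≈ 0.3049
After 'flag': P(spam) = 0.9·0.3049 / (0.9·0.3049 + 0.7·0.6951) ≈ 0.3606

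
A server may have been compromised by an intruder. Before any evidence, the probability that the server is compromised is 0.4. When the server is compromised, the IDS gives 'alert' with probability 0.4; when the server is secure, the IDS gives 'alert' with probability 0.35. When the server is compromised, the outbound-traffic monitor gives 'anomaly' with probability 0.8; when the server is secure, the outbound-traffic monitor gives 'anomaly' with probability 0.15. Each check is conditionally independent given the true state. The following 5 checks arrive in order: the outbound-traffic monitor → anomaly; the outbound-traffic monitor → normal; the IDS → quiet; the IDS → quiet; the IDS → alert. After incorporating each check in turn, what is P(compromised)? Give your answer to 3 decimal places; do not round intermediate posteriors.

0.449

Each posterior becomes the prior for the next update.
After the outbound-traffic monitor='anomaly': P(compromised) = 0.8·0.4000 / (0.8·0.4000 + 0.15·0.6000) ≈ 0.7805
After the outbound-traffic monitor='normal': P(compromised) = 0.2·0.7805 / (0.2·0.7805 + 0.85·0.2195) ≈ 0.4555
After the IDS='quiet': P(compromised) = 0.6·0.4555 / (0.6·0.4555 + 0.65·0.5445) ≈ 0.4357
After the IDS='quiet': P(compromised) = 0.6·0.4357 / (0.6·0.4357 + 0.65·0.5643) ≈ 0.4162
After the IDS='alert': P(compromised) = 0.4·0.4162 / (0.4·0.4162 + 0.35·0.5838) ≈ 0.4489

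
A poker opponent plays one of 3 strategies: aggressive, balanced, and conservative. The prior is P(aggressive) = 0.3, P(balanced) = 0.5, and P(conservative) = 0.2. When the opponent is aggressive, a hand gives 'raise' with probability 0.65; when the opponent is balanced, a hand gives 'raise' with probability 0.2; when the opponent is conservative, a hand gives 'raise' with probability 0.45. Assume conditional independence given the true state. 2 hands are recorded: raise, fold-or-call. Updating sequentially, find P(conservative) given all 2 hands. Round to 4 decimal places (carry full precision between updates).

0.2503

After 'raise': normaliser = 0.65·0.3000 + 0.2·0.5000 + 0.45·0.2000; P(aggressive) ≈ 0.5065, P(balanced) ≈ 0.2597, P(conservative) ≈ 0.2338
After 'fold-or-call': normaliser = 0.35·0.5065 + 0.8·0.2597 + 0.55·0.2338; P(aggressive) ≈ 0.3451, P(balanced) ≈ 0.4046, P(conservative) ≈ 0.2503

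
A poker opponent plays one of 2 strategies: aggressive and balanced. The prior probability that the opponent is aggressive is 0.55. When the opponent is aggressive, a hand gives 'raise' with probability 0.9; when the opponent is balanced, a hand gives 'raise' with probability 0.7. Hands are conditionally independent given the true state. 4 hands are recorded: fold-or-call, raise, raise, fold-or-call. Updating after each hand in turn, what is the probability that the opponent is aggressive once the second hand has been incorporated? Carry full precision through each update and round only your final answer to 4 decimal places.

0.3438

After 'fold-or-call': P(aggressive) = 0.1·0.5500 / (0.1·0.5500 + 0.3·0.4500) ≈ 0.2895
After 'raise': P(aggressive) = 0.9·0.2895 / (0.9·0.2895 + 0.7·0.7105) ≈ 0.3438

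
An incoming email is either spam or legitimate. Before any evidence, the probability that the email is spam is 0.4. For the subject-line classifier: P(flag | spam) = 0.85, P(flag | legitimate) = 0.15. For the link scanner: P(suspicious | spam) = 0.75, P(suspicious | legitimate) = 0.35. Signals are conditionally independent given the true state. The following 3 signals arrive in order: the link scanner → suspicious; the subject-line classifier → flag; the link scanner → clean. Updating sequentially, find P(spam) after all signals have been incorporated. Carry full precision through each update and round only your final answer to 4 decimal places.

0.7569

Apply Bayes' rule sequentially, carrying P(spam) forward.
After the link scanner='suspicious': P(spam) = 0.75·0.4000 / (0.75·0.4000 + 0.35·0.6000) ≈ 0.5882
After the subject-line classifier='flag': P(spam) = 0.85·0.5882 / (0.85·0.5882 + 0.15·0.4118) ≈ 0.8901
After the link scanner='clean': P(spam) = 0.25·0.8901 / (0.25·0.8901 + 0.65·0.1099) ≈ 0.7569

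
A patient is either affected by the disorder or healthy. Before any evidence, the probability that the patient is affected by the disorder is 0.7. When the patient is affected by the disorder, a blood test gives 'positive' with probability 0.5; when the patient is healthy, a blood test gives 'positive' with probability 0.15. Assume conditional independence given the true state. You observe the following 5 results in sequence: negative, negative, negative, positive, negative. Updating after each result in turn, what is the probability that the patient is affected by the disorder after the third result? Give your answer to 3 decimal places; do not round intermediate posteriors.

0.322

After 'negative': P(affected) = 0.5·0.7000 / (0.5·0.7000 + 0.85·0.3000) ≈ 0.5785
After 'negative': P(affected) = 0.5·0.5785 / (0.5·0.5785 + 0.85·0.4215) ≈ 0.4467
After 'negative': P(affected) = 0.5·0.4467 / (0.5·0.4467 + 0.85·0.5533) ≈ 0.3220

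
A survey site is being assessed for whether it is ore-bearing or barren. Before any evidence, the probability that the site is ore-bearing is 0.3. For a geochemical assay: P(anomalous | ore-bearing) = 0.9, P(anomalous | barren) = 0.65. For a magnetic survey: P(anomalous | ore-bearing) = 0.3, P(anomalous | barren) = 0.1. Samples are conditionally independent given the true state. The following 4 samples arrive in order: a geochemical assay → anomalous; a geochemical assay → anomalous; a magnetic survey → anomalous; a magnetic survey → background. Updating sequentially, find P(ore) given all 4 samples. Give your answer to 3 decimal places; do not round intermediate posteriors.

After a geochemical assay='anomalous': P(ore) = 0.9·0.3000 / (0.9·0.3000 + 0.65·0.7000) ≈ 0.3724
After a geochemical assay='anomalous': P(ore) = 0.9·0.3724 / (0.9·0.3724 + 0.65·0.6276) ≈ 0.4510
After a magnetic survey='anomalous': P(ore) = 0.3·0.4510 / (0.3·0.4510 + 0.1·0.5490) ≈ 0.7114
After a magnetic survey='background': P(ore) = 0.7·0.7114 / (0.7·0.7114 + 0.9·0.2886) ≈ 0.6572

0.657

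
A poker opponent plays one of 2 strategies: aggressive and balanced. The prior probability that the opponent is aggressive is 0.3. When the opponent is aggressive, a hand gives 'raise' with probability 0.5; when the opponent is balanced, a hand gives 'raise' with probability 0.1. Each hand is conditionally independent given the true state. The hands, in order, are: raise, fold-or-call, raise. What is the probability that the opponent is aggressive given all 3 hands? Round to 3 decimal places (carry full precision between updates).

Each posterior becomes the prior for the next update.
After 'raise': P(aggressive) = 0.5·0.3000 / (0.5·0.3000 + 0.1·0.7000) ≈ 0.6818
After 'fold-or-call': P(aggressive) = 0.5·0.6818 / (0.5·0.6818 + 0.9·0.3182) ≈ 0.5435
After 'raise': P(aggressive) = 0.5·0.5435 / (0.5·0.5435 + 0.1·0.4565) ≈ 0.8562

0.856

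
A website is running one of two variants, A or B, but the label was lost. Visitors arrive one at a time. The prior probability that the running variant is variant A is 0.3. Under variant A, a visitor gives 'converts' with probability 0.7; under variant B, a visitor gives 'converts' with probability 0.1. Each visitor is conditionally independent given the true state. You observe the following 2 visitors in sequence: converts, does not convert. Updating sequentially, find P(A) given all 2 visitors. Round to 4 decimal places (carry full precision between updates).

0.5000

After 'converts': P(A) = 0.7·0.3000 / (0.7·0.3000 + 0.1·0.7000) ≈ 0.7500
After 'does not convert': P(A) = 0.3·0.7500 / (0.3·0.7500 + 0.9·0.2500) ≈ 0.5000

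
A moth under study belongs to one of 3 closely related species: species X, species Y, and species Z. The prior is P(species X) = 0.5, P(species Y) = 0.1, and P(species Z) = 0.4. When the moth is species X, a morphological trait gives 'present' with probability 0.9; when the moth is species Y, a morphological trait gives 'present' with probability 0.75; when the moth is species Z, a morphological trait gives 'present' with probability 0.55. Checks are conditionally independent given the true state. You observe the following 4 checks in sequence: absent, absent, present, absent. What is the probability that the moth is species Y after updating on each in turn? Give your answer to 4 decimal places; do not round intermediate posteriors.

After 'absent': normaliser = 0.1·0.5000 + 0.25·0.1000 + 0.45·0.4000; P(species X) ≈ 0.1961, P(species Y) ≈ 0.0980, P(species Z) ≈ 0.7059
After 'absent': normaliser = 0.1·0.1961 + 0.25·0.0980 + 0.45·0.7059; P(species X) ≈ 0.0542, P(species Y) ≈ 0.0678, P(species Z) ≈ 0.8780
After 'present': normaliser = 0.9·0.0542 + 0.75·0.0678 + 0.55·0.8780; P(species X) ≈ 0.0837, P(species Y) ≈ 0.0872, P(species Z) ≈ 0.8290
After 'absent': normaliser = 0.1·0.0837 + 0.25·0.0872 + 0.45·0.8290; P(species X) ≈ 0.0208, P(species Y) ≈ 0.0541, P(species Z) ≈ 0.9252

0.0541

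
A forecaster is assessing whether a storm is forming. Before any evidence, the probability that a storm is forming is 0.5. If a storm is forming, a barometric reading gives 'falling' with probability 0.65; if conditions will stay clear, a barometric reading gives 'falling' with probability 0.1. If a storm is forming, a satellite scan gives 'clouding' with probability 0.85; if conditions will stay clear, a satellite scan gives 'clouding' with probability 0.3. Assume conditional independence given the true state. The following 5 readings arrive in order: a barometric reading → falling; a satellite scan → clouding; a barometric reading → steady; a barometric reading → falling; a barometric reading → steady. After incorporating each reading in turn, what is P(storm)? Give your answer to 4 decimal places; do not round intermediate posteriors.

0.9477

After a barometric reading='falling': P(storm) = 0.65·0.5000 / (0.65·0.5000 + 0.1·0.5000) ≈ 0.8667
After a satellite scan='clouding': P(storm) = 0.85·0.8667 / (0.85·0.8667 + 0.3·0.1333) ≈ 0.9485
After a barometric reading='steady': P(storm) = 0.35·0.9485 / (0.35·0.9485 + 0.9·0.0515) ≈ 0.8775
After a barometric reading='falling': P(storm) = 0.65·0.8775 / (0.65·0.8775 + 0.1·0.1225) ≈ 0.9790
After a barometric reading='steady': P(storm) = 0.35·0.9790 / (0.35·0.9790 + 0.9·0.0210) ≈ 0.9477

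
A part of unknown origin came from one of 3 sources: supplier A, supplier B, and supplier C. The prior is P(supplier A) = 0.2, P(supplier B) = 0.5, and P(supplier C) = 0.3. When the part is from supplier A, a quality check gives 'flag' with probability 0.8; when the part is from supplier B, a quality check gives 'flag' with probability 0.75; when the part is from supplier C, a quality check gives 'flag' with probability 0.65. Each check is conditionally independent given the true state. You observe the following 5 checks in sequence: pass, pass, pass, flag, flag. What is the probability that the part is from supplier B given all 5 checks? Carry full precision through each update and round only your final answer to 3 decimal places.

After 'pass': normaliser = 0.2·0.2000 + 0.25·0.5000 + 0.35·0.3000; P(supplier A) ≈ 0.1481, P(supplier B) ≈ 0.4630, P(supplier C) ≈ 0.3889
After 'pass': normaliser = 0.2·0.1481 + 0.25·0.4630 + 0.35·0.3889; P(supplier A) ≈ 0.1053, P(supplier B) ≈ 0.4112, P(supplier C) ≈ 0.4836
After 'pass': normaliser = 0.2·0.1053 + 0.25·0.4112 + 0.35·0.4836; P(supplier A) ≈ 0.0718, P(supplier B) ≈ 0.3507, P(supplier C) ≈ 0.5774
After 'flag': normaliser = 0.8·0.0718 + 0.75·0.3507 + 0.65·0.5774; P(supplier A) ≈ 0.0826, P(supplier B) ≈ 0.3780, P(supplier C) ≈ 0.5394
After 'flag': normaliser = 0.8·0.0826 + 0.75·0.3780 + 0.65·0.5394; P(supplier A) ≈ 0.0944, P(supplier B) ≈ 0.4049, P(supplier C) ≈ 0.5007

0.405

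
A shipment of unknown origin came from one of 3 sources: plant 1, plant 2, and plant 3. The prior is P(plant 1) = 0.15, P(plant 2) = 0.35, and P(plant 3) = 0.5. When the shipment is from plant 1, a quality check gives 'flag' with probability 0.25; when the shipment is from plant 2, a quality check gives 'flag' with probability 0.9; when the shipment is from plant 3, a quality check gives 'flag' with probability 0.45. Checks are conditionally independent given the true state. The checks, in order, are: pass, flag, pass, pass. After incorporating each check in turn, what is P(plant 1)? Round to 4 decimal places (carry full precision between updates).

After 'pass': normaliser = 0.75·0.1500 + 0.1·0.3500 + 0.55·0.5000; P(plant 1) ≈ 0.2663, P(plant 2) ≈ 0.0828, P(plant 3) ≈ 0.6509
After 'flag': normaliser = 0.25·0.2663 + 0.9·0.0828 + 0.45·0.6509; P(plant 1) ≈ 0.1534, P(plant 2) ≈ 0.1718, P(plant 3) ≈ 0.6748
After 'pass': normaliser = 0.75·0.1534 + 0.1·0.1718 + 0.55·0.6748; P(plant 1) ≈ 0.2285, P(plant 2) ≈ 0.0341, P(plant 3) ≈ 0.7374
After 'pass': normaliser = 0.75·0.2285 + 0.1·0.0341 + 0.55·0.7374; P(plant 1) ≈ 0.2953, P(plant 2) ≈ 0.0059, P(plant 3) ≈ 0.6988

0.2953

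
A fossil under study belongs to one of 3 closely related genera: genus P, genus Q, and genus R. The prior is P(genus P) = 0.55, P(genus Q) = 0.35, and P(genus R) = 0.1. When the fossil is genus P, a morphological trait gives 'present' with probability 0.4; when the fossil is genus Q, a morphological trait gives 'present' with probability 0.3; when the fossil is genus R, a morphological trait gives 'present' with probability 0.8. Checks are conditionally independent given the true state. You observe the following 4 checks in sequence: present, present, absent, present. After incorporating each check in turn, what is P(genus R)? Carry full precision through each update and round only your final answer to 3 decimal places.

0.270

Each posterior becomes the prior for the next update.
After 'present': normaliser = 0.4·0.5500 + 0.3·0.3500 + 0.8·0.1000; P(genus P) ≈ 0.5432, P(genus Q) ≈ 0.2593, P(genus R) ≈ 0.1975
After 'present': normaliser = 0.4·0.5432 + 0.3·0.2593 + 0.8·0.1975; P(genus P) ≈ 0.4796, P(genus Q) ≈ 0.1717, P(genus R) ≈ 0.3488
After 'absent': normaliser = 0.6·0.4796 + 0.7·0.1717 + 0.2·0.3488; P(genus P) ≈ 0.6024, P(genus Q) ≈ 0.2516, P(genus R) ≈ 0.1460
After 'present': normaliser = 0.4·0.6024 + 0.3·0.2516 + 0.8·0.1460; P(genus P) ≈ 0.5562, P(genus Q) ≈ 0.1742, P(genus R) ≈ 0.2697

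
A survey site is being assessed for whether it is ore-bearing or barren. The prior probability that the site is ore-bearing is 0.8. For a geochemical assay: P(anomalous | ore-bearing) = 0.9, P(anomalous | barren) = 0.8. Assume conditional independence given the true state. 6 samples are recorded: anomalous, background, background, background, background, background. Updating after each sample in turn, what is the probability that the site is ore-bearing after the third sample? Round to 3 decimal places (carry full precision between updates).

Apply Bayes' rule sequentially, carrying P(ore) forward.
After 'anomalous': P(ore) = 0.9·0.8000 / (0.9·0.8000 + 0.8·0.2000) ≈ 0.8182
After 'background': P(ore) = 0.1·0.8182 / (0.1·0.8182 + 0.2·0.1818) ≈ 0.6923
After 'background': P(ore) = 0.1·0.6923 / (0.1·0.6923 + 0.2·0.3077) ≈ 0.5294

0.529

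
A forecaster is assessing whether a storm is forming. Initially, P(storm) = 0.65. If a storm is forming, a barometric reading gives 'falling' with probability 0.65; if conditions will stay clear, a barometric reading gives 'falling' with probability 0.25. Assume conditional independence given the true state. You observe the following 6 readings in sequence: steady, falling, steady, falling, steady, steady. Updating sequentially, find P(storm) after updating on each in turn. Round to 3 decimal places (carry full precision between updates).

After 'steady': P(storm) = 0.35·0.6500 / (0.35·0.6500 + 0.75·0.3500) ≈ 0.4643
After 'falling': P(storm) = 0.65·0.4643 / (0.65·0.4643 + 0.25·0.5357) ≈ 0.6926
After 'steady': P(storm) = 0.35·0.6926 / (0.35·0.6926 + 0.75·0.3074) ≈ 0.5126
After 'falling': P(storm) = 0.65·0.5126 / (0.65·0.5126 + 0.25·0.4874) ≈ 0.7322
After 'steady': P(storm) = 0.35·0.7322 / (0.35·0.7322 + 0.75·0.2678) ≈ 0.5606
After 'steady': P(storm) = 0.35·0.5606 / (0.35·0.5606 + 0.75·0.4394) ≈ 0.3732

0.373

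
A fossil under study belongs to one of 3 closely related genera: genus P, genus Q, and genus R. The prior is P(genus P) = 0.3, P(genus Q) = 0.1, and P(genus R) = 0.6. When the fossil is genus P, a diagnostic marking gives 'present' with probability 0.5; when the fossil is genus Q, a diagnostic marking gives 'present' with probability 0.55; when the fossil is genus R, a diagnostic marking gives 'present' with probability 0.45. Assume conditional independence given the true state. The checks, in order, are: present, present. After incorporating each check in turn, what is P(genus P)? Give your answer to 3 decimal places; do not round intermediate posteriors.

After 'present': normaliser = 0.5·0.3000 + 0.55·0.1000 + 0.45·0.6000; P(genus P) ≈ 0.3158, P(genus Q) ≈ 0.1158, P(genus R) ≈ 0.5684
After 'present': normaliser = 0.5·0.3158 + 0.55·0.1158 + 0.45·0.5684; P(genus P) ≈ 0.3308, P(genus Q) ≈ 0.1334, P(genus R) ≈ 0.5358

0.331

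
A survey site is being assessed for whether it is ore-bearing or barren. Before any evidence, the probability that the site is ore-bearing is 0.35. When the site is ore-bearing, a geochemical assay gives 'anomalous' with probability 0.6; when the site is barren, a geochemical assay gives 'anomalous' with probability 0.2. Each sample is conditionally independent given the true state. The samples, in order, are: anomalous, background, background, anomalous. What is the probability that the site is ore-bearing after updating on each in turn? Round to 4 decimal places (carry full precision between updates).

Each posterior becomes the prior for the next update.
After 'anomalous': P(ore) = 0.6·0.3500 / (0.6·0.3500 + 0.2·0.6500) ≈ 0.6176
After 'background': P(ore) = 0.4·0.6176 / (0.4·0.6176 + 0.8·0.3824) ≈ 0.4468
After 'background': P(ore) = 0.4·0.4468 / (0.4·0.4468 + 0.8·0.5532) ≈ 0.2877
After 'anomalous': P(ore) = 0.6·0.2877 / (0.6·0.2877 + 0.2·0.7123) ≈ 0.5478

0.5478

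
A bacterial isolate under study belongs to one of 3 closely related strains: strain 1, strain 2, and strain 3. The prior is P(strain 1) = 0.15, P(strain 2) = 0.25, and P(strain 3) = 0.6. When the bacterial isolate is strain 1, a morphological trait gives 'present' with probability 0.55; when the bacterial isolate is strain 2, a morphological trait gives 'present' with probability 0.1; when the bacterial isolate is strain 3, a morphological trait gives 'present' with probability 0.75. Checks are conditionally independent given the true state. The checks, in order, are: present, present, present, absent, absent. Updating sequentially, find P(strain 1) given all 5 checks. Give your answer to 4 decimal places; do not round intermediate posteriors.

Each posterior becomes the prior for the next update.
After 'present': normaliser = 0.55·0.1500 + 0.1·0.2500 + 0.75·0.6000; P(strain 1) ≈ 0.1480, P(strain 2) ≈ 0.0448, P(strain 3) ≈ 0.8072
After 'present': normaliser = 0.55·0.1480 + 0.1·0.0448 + 0.75·0.8072; P(strain 1) ≈ 0.1177, P(strain 2) ≈ 0.0065, P(strain 3) ≈ 0.8758
After 'present': normaliser = 0.55·0.1177 + 0.1·0.0065 + 0.75·0.8758; P(strain 1) ≈ 0.0897, P(strain 2) ≈ 0.0009, P(strain 3) ≈ 0.9094
After 'absent': normaliser = 0.45·0.0897 + 0.9·0.0009 + 0.25·0.9094; P(strain 1) ≈ 0.1503, P(strain 2) ≈ 0.0030, P(strain 3) ≈ 0.8467
After 'absent': normaliser = 0.45·0.1503 + 0.9·0.0030 + 0.25·0.8467; P(strain 1) ≈ 0.2398, P(strain 2) ≈ 0.0096, P(strain 3) ≈ 0.7506

0.2398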